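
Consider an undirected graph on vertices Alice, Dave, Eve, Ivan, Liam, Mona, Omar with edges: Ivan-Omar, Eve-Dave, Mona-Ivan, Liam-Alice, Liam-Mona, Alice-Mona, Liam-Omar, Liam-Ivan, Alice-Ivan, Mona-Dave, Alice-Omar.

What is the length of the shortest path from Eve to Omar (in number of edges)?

4

Distance 0: Eve.
Distance 1: Dave.
Distance 2: Mona.
Distance 3: Alice, Ivan, Liam.
Distance 4: Omar — contains Omar.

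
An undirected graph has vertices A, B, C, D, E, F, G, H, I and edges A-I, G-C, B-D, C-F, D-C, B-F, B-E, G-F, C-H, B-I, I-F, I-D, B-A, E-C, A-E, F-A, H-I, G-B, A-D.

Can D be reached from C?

Yes

Explore from C.
Distance 1: reach D, E, F, G, H.
Found D.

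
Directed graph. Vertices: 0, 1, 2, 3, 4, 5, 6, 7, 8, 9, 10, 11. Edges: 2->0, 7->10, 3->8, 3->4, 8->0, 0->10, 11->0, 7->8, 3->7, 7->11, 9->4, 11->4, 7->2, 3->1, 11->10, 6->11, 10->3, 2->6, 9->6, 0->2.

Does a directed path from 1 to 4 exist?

No

1 has no outgoing edges, so nothing is reachable from it.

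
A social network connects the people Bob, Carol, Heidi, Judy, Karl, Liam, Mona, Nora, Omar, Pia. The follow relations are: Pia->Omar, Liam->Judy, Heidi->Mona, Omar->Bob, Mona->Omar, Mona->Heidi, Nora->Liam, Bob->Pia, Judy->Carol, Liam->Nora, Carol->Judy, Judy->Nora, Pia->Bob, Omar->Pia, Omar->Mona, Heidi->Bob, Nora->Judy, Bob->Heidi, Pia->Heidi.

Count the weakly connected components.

From Bob: component {Bob, Heidi, Mona, Omar, Pia}.
From Carol: component {Carol, Judy, Liam, Nora}.
From Karl: component {Karl}.
That's 3 components.

3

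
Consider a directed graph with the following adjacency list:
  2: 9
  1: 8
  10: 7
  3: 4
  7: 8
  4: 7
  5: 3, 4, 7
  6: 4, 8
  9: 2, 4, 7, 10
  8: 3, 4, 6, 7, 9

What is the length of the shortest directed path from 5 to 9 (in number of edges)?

Distance 0: 5.
Distance 1: 3, 4, 7.
Distance 2: 8.
Distance 3: 6, 9 — contains 9.

3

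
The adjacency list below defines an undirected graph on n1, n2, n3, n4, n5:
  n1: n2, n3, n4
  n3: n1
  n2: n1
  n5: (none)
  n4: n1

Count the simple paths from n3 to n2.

1

n3–n1–n2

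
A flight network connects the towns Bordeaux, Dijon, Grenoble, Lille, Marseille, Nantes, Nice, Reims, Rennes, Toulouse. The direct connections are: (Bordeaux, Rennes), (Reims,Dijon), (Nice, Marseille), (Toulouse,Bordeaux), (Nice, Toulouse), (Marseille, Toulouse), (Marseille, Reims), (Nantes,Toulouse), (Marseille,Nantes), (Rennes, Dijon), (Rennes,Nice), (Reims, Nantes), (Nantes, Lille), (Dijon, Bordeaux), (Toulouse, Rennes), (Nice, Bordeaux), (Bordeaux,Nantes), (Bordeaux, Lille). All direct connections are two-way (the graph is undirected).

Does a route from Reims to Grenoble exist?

No

Explore from Reims.
Distance 1: reach Dijon, Marseille, Nantes.
Distance 2: reach Bordeaux, Lille, Nice, Rennes, Toulouse.
The search is exhausted without reaching Grenoble; it lies in a different component.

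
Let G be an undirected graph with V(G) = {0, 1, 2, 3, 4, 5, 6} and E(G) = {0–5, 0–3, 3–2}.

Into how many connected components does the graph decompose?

From 0: component {0, 2, 3, 5}.
From 1: component {1}.
From 4: component {4}.
From 6: component {6}.
That's 4 components.

4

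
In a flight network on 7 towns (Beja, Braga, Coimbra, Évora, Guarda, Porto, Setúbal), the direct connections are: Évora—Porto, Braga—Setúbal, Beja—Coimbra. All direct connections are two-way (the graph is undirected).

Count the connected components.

4

From Beja: component {Beja, Coimbra}.
From Braga: component {Braga, Setúbal}.
From Évora: component {Évora, Porto}.
From Guarda: component {Guarda}.
That's 4 components.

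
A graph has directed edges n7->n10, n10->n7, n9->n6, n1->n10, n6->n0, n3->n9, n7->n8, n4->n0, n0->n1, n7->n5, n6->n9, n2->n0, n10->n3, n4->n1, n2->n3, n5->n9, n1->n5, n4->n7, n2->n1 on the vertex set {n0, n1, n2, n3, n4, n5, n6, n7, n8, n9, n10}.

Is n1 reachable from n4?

Explore from n4.
Distance 1: reach n0, n1, n7.
Found n1.

Yes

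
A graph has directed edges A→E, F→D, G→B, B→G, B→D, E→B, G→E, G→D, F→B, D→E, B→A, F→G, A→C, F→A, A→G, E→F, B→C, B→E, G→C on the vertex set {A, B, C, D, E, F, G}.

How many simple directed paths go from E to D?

11

E→B→A→G→D
E→B→D
E→B→G→D
E→F→A→G→B→D
E→F→A→G→D
E→F→B→A→G→D
E→F→B→D
E→F→B→G→D
E→F→D
E→F→G→B→D
E→F→G→D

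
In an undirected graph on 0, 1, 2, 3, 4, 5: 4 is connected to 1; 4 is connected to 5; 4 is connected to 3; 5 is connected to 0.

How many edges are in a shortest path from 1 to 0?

3

Distance 0: 1.
Distance 1: 4.
Distance 2: 3, 5.
Distance 3: 0 — contains 0.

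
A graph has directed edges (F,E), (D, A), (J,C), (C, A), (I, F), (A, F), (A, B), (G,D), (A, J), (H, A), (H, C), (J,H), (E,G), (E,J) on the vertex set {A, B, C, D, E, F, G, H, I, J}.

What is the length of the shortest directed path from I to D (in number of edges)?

4

Distance 0: I.
Distance 1: F.
Distance 2: E.
Distance 3: G, J.
Distance 4: C, D, H — contains D.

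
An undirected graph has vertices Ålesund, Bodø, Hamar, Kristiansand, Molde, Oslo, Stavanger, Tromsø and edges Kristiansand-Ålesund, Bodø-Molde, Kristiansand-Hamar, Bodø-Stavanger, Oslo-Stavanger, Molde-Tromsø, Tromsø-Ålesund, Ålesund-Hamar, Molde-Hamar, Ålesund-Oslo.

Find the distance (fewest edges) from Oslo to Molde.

3

Distance 0: Oslo.
Distance 1: Ålesund, Stavanger.
Distance 2: Bodø, Hamar, Kristiansand, Tromsø.
Distance 3: Molde — contains Molde.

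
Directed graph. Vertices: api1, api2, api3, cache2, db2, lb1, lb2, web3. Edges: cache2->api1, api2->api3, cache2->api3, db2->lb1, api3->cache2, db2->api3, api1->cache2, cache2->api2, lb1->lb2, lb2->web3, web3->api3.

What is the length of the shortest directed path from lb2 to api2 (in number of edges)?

4

Distance 0: lb2.
Distance 1: web3.
Distance 2: api3.
Distance 3: cache2.
Distance 4: api1, api2 — contains api2.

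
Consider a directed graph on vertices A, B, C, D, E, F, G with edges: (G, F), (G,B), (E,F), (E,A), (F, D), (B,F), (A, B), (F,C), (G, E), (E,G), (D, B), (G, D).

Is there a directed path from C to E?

No

C has no outgoing edges, so nothing is reachable from it.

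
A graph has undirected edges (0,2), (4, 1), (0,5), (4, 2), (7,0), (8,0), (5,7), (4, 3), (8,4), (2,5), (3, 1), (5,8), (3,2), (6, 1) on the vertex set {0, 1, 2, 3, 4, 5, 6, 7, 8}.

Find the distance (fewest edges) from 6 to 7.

Distance 0: 6.
Distance 1: 1.
Distance 2: 3, 4.
Distance 3: 2, 8.
Distance 4: 0, 5.
Distance 5: 7 — contains 7.

5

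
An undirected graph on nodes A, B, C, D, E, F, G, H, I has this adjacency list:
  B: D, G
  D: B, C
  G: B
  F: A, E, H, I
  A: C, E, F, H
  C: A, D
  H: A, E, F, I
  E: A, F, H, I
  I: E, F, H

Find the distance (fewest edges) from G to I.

Distance 0: G.
Distance 1: B.
Distance 2: D.
Distance 3: C.
Distance 4: A.
Distance 5: E, F, H.
Distance 6: I — contains I.

6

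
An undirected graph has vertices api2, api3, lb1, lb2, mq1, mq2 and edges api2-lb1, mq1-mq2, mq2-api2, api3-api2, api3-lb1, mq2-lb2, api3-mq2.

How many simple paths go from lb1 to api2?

lb1–api2
lb1–api3–api2
lb1–api3–mq2–api2

3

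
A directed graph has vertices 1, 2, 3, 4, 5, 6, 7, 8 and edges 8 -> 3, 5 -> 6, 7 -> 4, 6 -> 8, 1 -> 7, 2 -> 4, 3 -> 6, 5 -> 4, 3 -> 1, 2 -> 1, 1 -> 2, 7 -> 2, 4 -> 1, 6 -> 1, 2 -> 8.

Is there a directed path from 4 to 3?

Explore from 4.
Distance 1: reach 1.
Distance 2: reach 2, 7.
Distance 3: reach 8.
Distance 4: reach 3.
Found 3.

Yes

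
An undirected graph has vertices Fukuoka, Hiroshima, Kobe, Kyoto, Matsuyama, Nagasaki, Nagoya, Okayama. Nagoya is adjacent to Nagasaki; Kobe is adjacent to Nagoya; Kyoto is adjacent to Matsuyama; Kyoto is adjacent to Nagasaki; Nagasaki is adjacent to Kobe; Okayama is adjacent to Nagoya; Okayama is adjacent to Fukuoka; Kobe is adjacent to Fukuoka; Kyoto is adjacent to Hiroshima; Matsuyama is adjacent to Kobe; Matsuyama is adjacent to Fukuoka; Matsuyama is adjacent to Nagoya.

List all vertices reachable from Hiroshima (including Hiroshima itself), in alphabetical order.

Fukuoka, Hiroshima, Kobe, Kyoto, Matsuyama, Nagasaki, Nagoya, Okayama

Start at Hiroshima.
Its neighbours: Kyoto.
Then their neighbours: Matsuyama, Nagasaki.
Then next layer: Fukuoka, Kobe, Nagoya.
Then next layer: Okayama.
Every vertex is now reached.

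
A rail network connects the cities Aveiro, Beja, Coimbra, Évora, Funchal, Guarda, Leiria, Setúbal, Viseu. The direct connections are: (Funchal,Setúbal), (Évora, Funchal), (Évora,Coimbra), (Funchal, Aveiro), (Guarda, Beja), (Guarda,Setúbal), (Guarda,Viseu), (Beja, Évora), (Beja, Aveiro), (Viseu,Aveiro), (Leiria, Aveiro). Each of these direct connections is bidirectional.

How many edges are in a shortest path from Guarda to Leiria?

Distance 0: Guarda.
Distance 1: Beja, Setúbal, Viseu.
Distance 2: Aveiro, Évora, Funchal.
Distance 3: Coimbra, Leiria — contains Leiria.

3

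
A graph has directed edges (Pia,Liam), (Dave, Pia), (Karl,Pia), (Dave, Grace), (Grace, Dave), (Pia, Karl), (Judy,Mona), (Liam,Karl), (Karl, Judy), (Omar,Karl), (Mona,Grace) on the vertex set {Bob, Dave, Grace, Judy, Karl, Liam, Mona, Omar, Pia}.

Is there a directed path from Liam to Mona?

Explore from Liam.
Distance 1: reach Karl.
Distance 2: reach Judy, Pia.
Distance 3: reach Mona.
Found Mona.

Yes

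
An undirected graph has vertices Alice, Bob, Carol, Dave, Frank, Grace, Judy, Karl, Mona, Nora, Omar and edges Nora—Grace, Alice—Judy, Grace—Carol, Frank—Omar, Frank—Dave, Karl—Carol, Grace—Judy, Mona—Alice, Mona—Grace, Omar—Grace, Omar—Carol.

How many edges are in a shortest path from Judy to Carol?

Distance 0: Judy.
Distance 1: Alice, Grace.
Distance 2: Carol, Mona, Nora, Omar — contains Carol.

2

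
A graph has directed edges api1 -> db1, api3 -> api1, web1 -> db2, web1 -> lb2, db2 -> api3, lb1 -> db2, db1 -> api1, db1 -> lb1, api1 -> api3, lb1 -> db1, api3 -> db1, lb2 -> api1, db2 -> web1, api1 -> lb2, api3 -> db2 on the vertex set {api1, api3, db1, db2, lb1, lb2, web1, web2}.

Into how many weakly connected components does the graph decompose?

From api1: component {api1, api3, db1, db2, lb1, lb2, web1}.
From web2: component {web2}.
That's 2 components.

2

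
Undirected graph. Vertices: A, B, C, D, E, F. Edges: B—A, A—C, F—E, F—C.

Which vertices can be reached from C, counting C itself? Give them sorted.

A, B, C, E, F

Start at C.
Its neighbours: A, F.
Then their neighbours: B, E.
Nothing further is reachable.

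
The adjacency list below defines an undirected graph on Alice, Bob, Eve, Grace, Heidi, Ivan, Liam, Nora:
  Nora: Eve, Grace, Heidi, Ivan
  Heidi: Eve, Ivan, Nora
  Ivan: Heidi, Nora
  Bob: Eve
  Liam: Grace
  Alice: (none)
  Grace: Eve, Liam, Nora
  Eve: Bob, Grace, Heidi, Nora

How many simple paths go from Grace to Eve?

4

Grace–Eve
Grace–Nora–Eve
Grace–Nora–Heidi–Eve
Grace–Nora–Ivan–Heidi–Eve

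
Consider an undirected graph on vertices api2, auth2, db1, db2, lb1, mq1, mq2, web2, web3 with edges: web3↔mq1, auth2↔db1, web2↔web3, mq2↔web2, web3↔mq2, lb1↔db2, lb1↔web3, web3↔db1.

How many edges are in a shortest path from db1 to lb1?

Distance 0: db1.
Distance 1: auth2, web3.
Distance 2: lb1, mq1, mq2, web2 — contains lb1.

2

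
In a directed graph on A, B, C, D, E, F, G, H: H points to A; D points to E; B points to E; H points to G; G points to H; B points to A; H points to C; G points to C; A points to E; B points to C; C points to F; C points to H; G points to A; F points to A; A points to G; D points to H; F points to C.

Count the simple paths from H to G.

H→A→G
H→C→F→A→G
H→G

3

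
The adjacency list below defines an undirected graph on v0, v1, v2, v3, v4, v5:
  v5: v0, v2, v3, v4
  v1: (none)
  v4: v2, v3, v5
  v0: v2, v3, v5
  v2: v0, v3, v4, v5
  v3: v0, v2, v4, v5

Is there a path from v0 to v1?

Explore from v0.
Distance 1: reach v2, v3, v5.
Distance 2: reach v4.
The search is exhausted without reaching v1; it lies in a different component.

No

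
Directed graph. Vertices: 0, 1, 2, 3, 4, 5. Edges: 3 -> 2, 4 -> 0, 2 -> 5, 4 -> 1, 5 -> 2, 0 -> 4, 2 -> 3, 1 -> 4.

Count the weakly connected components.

From 0: component {0, 1, 4}.
From 2: component {2, 3, 5}.
That's 2 components.

2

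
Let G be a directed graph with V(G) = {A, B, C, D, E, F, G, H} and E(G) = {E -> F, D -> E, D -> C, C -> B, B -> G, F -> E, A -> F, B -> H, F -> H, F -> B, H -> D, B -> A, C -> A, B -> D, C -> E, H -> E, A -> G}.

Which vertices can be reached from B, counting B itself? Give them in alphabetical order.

Start at B.
Its neighbours: A, D, G, H.
Then their neighbours: C, E, F.
Every vertex is now reached.

A, B, C, D, E, F, G, H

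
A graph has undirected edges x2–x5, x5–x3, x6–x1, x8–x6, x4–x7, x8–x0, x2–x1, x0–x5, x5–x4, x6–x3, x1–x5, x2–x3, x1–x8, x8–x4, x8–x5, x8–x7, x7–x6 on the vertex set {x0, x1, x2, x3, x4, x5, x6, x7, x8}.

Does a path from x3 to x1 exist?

Explore from x3.
Distance 1: reach x2, x5, x6.
Distance 2: reach x0, x1, x4, x7, x8.
Found x1.

Yes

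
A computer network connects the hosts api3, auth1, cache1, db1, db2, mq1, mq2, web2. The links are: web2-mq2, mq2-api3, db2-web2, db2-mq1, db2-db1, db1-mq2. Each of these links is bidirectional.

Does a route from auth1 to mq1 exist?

No

auth1 has no edges, so nothing is reachable from it.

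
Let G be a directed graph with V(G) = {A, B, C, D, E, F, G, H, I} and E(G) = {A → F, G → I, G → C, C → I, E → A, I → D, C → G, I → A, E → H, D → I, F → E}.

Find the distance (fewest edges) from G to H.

5

Distance 0: G.
Distance 1: C, I.
Distance 2: A, D.
Distance 3: F.
Distance 4: E.
Distance 5: H — contains H.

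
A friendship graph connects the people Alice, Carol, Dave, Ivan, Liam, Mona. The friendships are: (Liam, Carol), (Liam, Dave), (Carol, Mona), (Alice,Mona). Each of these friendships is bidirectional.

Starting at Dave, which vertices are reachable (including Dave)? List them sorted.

Start at Dave.
Its neighbours: Liam.
Then their neighbours: Carol.
Then next layer: Mona.
Then next layer: Alice.
Nothing further is reachable.

Alice, Carol, Dave, Liam, Mona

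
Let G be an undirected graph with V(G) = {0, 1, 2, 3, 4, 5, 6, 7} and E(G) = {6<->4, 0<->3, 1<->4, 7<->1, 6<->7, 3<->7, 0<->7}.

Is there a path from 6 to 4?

Explore from 6.
Distance 1: reach 4, 7.
Found 4.

Yes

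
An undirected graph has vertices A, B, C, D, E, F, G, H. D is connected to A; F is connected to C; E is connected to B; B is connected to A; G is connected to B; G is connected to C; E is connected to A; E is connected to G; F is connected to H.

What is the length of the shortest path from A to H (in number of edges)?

5

Distance 0: A.
Distance 1: B, D, E.
Distance 2: G.
Distance 3: C.
Distance 4: F.
Distance 5: H — contains H.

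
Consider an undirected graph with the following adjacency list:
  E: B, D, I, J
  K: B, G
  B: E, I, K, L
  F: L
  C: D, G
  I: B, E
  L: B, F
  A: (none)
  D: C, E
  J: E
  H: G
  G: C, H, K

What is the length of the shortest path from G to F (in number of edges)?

4

Distance 0: G.
Distance 1: C, H, K.
Distance 2: B, D.
Distance 3: E, I, L.
Distance 4: F, J — contains F.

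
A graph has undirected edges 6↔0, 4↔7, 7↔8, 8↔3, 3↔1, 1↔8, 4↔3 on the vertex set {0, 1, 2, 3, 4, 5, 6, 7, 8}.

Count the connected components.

4

From 0: component {0, 6}.
From 1: component {1, 3, 4, 7, 8}.
From 2: component {2}.
From 5: component {5}.
That's 4 components.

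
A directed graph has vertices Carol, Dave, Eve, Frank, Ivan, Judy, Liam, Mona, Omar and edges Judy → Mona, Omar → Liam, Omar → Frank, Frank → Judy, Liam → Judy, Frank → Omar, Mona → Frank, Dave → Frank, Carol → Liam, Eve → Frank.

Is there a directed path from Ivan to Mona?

No

Ivan has no outgoing edges, so nothing is reachable from it.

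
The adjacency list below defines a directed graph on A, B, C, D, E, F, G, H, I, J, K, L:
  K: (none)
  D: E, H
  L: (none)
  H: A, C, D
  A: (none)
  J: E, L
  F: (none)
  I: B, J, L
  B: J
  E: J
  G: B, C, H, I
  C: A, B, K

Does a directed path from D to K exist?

Explore from D.
Distance 1: reach E, H.
Distance 2: reach A, C, J.
Distance 3: reach B, K, L.
Found K.

Yes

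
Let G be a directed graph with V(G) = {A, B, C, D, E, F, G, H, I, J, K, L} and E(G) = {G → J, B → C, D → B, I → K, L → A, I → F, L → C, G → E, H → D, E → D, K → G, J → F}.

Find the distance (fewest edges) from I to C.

Distance 0: I.
Distance 1: F, K.
Distance 2: G.
Distance 3: E, J.
Distance 4: D.
Distance 5: B.
Distance 6: C — contains C.

6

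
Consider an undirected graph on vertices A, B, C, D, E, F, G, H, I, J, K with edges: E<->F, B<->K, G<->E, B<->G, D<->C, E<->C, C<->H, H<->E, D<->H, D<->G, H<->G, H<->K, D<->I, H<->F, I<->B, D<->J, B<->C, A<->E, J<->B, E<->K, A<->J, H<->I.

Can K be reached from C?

Explore from C.
Distance 1: reach B, D, E, H.
Distance 2: reach A, F, G, I, J, K.
Found K.

Yes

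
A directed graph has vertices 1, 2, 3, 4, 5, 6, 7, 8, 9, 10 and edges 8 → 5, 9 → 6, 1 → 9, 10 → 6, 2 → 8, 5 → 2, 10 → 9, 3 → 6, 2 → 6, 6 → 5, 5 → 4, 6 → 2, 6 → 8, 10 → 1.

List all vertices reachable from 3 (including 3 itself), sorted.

2, 3, 4, 5, 6, 8

Start at 3.
Its neighbours: 6.
Then their neighbours: 2, 5, 8.
Then next layer: 4.
Nothing further is reachable.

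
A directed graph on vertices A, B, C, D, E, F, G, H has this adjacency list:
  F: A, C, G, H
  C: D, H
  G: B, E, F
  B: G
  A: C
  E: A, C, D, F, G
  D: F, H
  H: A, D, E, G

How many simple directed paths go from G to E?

6

G→E
G→F→A→C→D→H→E
G→F→A→C→H→E
G→F→C→D→H→E
G→F→C→H→E
G→F→H→E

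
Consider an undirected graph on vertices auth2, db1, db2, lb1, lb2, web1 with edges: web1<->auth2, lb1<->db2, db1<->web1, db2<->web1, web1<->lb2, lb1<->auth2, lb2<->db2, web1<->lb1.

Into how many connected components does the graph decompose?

1

From auth2: component {auth2, db1, db2, lb1, lb2, web1}.
That's 1 component.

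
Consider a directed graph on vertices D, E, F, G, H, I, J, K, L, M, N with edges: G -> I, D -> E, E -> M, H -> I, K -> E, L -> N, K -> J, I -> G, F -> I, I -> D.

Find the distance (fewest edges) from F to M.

4

Distance 0: F.
Distance 1: I.
Distance 2: D, G.
Distance 3: E.
Distance 4: M — contains M.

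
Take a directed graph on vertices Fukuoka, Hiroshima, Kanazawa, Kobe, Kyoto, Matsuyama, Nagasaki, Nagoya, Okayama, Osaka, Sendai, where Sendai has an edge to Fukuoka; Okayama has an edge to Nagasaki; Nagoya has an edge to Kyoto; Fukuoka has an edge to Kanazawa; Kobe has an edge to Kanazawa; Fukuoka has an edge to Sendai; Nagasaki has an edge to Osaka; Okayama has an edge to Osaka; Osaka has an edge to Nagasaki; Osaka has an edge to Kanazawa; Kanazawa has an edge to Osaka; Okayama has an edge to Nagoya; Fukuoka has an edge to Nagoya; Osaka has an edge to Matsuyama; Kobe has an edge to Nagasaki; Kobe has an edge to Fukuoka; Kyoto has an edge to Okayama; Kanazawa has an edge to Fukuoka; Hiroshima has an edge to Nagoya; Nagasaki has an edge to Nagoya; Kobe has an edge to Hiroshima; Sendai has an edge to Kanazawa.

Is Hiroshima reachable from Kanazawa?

No

Explore from Kanazawa.
Distance 1: reach Fukuoka, Osaka.
Distance 2: reach Matsuyama, Nagasaki, Nagoya, Sendai.
Distance 3: reach Kyoto.
Distance 4: reach Okayama.
The search from Kanazawa is exhausted; no directed path reaches Hiroshima.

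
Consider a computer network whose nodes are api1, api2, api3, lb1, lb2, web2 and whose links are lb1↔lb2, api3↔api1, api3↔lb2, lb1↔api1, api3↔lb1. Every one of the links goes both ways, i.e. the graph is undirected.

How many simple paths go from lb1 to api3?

3

lb1–api1–api3
lb1–api3
lb1–lb2–api3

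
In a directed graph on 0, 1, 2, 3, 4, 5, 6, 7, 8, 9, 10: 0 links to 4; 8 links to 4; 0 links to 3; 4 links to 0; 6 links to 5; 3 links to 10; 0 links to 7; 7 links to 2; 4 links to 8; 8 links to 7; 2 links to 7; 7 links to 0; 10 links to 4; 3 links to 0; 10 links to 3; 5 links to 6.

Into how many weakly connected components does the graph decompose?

From 0: component {0, 2, 3, 4, 7, 8, 10}.
From 1: component {1}.
From 5: component {5, 6}.
From 9: component {9}.
That's 4 components.

4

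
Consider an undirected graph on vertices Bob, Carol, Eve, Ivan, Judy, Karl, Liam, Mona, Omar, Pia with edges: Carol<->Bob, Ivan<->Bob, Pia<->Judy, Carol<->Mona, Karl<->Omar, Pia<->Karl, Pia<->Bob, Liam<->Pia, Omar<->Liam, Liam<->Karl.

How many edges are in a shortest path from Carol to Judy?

Distance 0: Carol.
Distance 1: Bob, Mona.
Distance 2: Ivan, Pia.
Distance 3: Judy, Karl, Liam — contains Judy.

3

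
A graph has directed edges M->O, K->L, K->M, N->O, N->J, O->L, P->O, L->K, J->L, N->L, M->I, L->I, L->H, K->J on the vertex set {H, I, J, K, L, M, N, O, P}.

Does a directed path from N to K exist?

Yes

Explore from N.
Distance 1: reach J, L, O.
Distance 2: reach H, I, K.
Found K.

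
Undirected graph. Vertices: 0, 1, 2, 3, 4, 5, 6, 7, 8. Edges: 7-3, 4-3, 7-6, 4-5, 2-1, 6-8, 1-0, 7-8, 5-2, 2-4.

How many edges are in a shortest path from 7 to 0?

5

Distance 0: 7.
Distance 1: 3, 6, 8.
Distance 2: 4.
Distance 3: 2, 5.
Distance 4: 1.
Distance 5: 0 — contains 0.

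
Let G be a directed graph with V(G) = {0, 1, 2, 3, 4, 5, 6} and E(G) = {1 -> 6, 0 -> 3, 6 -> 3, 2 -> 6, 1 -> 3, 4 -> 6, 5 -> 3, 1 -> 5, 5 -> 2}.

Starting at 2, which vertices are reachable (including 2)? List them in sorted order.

2, 3, 6

Start at 2.
Its neighbours: 6.
Then their neighbours: 3.
Nothing further is reachable.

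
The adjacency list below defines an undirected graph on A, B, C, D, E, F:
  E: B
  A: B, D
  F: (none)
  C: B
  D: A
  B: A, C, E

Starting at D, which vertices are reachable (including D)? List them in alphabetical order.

Start at D.
Its neighbours: A.
Then their neighbours: B.
Then next layer: C, E.
Nothing further is reachable.

A, B, C, D, E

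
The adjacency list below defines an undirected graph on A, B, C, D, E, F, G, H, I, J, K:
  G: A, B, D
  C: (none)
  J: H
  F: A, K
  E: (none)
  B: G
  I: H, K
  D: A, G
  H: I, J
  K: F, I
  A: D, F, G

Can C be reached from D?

Explore from D.
Distance 1: reach A, G.
Distance 2: reach B, F.
Distance 3: reach K.
Distance 4: reach I.
Distance 5: reach H.
Distance 6: reach J.
The search is exhausted without reaching C; it lies in a different component.

No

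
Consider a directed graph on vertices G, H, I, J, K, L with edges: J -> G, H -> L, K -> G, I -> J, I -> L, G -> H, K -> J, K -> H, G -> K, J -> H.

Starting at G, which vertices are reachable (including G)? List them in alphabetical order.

Start at G.
Its neighbours: H, K.
Then their neighbours: J, L.
Nothing further is reachable.

G, H, J, K, L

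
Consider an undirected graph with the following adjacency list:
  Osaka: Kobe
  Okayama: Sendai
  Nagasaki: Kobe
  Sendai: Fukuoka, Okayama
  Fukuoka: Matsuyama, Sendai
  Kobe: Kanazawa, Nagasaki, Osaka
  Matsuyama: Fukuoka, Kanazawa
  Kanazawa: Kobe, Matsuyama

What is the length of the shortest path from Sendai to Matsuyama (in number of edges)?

2

Distance 0: Sendai.
Distance 1: Fukuoka, Okayama.
Distance 2: Matsuyama — contains Matsuyama.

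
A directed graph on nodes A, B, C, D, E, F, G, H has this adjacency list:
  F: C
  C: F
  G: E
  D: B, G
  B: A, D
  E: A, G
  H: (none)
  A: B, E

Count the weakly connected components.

From A: component {A, B, D, E, G}.
From C: component {C, F}.
From H: component {H}.
That's 3 components.

3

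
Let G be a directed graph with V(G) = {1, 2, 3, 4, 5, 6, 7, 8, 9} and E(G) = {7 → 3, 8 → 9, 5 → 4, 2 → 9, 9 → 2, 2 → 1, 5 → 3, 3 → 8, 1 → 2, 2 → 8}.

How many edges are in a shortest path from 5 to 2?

Distance 0: 5.
Distance 1: 3, 4.
Distance 2: 8.
Distance 3: 9.
Distance 4: 2 — contains 2.

4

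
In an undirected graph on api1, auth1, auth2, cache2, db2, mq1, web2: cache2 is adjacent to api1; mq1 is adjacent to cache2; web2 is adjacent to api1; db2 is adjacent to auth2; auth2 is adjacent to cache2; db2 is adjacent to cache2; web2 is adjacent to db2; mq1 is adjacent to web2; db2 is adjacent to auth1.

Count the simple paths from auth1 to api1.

auth1–db2–auth2–cache2–api1
auth1–db2–auth2–cache2–mq1–web2–api1
auth1–db2–cache2–api1
auth1–db2–cache2–mq1–web2–api1
auth1–db2–web2–api1
auth1–db2–web2–mq1–cache2–api1

6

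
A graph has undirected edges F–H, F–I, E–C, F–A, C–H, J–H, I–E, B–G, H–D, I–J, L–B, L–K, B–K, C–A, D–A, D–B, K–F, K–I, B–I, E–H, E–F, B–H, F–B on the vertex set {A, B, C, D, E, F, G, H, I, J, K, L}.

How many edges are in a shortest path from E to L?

Distance 0: E.
Distance 1: C, F, H, I.
Distance 2: A, B, D, J, K.
Distance 3: G, L — contains L.

3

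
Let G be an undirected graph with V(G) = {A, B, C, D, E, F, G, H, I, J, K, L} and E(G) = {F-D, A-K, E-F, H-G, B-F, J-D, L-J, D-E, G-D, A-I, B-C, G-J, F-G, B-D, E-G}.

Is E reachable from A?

No

Explore from A.
Distance 1: reach I, K.
The search is exhausted without reaching E; it lies in a different component.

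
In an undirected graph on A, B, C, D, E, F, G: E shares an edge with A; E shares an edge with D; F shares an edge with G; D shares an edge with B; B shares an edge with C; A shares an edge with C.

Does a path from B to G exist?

No

Explore from B.
Distance 1: reach C, D.
Distance 2: reach A, E.
The search is exhausted without reaching G; it lies in a different component.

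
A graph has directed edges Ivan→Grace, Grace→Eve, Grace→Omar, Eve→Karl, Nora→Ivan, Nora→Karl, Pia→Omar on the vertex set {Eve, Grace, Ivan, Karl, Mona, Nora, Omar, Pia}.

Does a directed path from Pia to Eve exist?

No

Explore from Pia.
Distance 1: reach Omar.
The search from Pia is exhausted; no directed path reaches Eve.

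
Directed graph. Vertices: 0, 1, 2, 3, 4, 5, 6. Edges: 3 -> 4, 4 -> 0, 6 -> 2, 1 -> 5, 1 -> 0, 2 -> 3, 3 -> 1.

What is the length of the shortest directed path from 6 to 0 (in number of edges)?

4

Distance 0: 6.
Distance 1: 2.
Distance 2: 3.
Distance 3: 1, 4.
Distance 4: 0, 5 — contains 0.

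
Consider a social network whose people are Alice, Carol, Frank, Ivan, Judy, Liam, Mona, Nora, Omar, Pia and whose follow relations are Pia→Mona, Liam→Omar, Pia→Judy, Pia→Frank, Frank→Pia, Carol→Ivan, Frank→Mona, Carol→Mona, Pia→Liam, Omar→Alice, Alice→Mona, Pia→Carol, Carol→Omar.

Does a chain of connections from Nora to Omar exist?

Nora has no outgoing edges, so nothing is reachable from it.

No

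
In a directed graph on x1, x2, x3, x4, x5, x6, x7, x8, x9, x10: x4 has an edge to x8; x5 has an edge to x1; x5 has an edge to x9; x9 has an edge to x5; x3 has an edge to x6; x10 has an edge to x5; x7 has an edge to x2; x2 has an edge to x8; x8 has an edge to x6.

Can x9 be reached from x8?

Explore from x8.
Distance 1: reach x6.
The search from x8 is exhausted; no directed path reaches x9.

No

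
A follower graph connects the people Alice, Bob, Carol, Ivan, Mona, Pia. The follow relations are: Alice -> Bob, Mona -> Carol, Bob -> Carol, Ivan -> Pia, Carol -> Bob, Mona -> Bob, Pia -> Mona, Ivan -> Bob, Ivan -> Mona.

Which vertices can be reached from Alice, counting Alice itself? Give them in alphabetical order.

Start at Alice.
Its neighbours: Bob.
Then their neighbours: Carol.
Nothing further is reachable.

Alice, Bob, Carol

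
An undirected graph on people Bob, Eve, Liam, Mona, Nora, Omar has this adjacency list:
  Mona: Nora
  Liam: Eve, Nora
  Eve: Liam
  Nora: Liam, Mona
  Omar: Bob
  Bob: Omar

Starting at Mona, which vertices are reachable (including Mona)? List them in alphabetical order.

Eve, Liam, Mona, Nora

Start at Mona.
Its neighbours: Nora.
Then their neighbours: Liam.
Then next layer: Eve.
Nothing further is reachable.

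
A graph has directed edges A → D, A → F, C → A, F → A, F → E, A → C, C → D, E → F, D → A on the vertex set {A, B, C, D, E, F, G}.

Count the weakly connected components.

From A: component {A, C, D, E, F}.
From B: component {B}.
From G: component {G}.
That's 3 components.

3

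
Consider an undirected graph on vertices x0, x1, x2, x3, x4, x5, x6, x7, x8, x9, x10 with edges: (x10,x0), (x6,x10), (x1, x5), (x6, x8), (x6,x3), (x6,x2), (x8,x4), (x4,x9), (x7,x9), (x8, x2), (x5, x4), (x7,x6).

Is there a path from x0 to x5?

Yes

Explore from x0.
Distance 1: reach x10.
Distance 2: reach x6.
Distance 3: reach x2, x3, x7, x8.
Distance 4: reach x4, x9.
Distance 5: reach x5.
Found x5.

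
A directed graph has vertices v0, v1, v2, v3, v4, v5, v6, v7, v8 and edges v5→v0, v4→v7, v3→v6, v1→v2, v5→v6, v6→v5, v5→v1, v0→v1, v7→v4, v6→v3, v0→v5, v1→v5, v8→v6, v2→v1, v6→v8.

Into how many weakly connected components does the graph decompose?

From v0: component {v0, v1, v2, v3, v5, v6, v8}.
From v4: component {v4, v7}.
That's 2 components.

2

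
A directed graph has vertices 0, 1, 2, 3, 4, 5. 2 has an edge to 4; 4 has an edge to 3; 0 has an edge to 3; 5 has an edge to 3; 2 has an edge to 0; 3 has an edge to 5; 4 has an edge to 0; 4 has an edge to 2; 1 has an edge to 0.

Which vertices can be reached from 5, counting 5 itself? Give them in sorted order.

3, 5

Start at 5.
Its neighbours: 3.
Nothing further is reachable.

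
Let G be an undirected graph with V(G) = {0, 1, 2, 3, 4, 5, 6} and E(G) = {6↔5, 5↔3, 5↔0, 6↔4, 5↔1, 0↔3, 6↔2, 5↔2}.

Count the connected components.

1

From 0: component {0, 1, 2, 3, 4, 5, 6}.
That's 1 component.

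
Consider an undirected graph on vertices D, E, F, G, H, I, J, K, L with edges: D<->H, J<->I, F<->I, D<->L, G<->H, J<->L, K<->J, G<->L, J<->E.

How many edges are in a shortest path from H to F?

Distance 0: H.
Distance 1: D, G.
Distance 2: L.
Distance 3: J.
Distance 4: E, I, K.
Distance 5: F — contains F.

5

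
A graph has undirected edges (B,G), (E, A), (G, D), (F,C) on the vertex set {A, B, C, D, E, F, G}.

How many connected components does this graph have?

From A: component {A, E}.
From B: component {B, D, G}.
From C: component {C, F}.
That's 3 components.

3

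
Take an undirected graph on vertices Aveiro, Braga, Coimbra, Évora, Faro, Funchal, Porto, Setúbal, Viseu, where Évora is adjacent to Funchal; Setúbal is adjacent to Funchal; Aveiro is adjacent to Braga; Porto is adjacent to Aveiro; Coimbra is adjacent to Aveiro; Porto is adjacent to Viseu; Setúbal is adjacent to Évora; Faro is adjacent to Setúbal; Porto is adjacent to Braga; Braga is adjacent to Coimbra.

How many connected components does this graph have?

2

From Aveiro: component {Aveiro, Braga, Coimbra, Porto, Viseu}.
From Évora: component {Évora, Faro, Funchal, Setúbal}.
That's 2 components.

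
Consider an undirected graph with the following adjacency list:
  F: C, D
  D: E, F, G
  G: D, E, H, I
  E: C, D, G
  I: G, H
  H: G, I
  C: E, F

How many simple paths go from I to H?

I–G–H
I–H

2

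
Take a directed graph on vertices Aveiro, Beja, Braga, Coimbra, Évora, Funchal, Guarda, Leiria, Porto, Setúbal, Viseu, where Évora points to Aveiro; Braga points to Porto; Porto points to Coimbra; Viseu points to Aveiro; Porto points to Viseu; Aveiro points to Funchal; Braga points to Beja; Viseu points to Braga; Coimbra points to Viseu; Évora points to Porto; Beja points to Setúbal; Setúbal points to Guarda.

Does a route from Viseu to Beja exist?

Explore from Viseu.
Distance 1: reach Aveiro, Braga.
Distance 2: reach Beja, Funchal, Porto.
Found Beja.

Yes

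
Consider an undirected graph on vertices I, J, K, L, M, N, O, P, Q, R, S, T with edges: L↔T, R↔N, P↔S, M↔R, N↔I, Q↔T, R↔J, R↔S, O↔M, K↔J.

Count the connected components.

2

From I: component {I, J, K, M, N, O, P, R, S}.
From L: component {L, Q, T}.
That's 2 components.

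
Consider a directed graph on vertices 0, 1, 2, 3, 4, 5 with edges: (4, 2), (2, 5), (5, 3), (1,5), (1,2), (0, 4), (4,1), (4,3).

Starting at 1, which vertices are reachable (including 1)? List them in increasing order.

Start at 1.
Its neighbours: 2, 5.
Then their neighbours: 3.
Nothing further is reachable.

1, 2, 3, 5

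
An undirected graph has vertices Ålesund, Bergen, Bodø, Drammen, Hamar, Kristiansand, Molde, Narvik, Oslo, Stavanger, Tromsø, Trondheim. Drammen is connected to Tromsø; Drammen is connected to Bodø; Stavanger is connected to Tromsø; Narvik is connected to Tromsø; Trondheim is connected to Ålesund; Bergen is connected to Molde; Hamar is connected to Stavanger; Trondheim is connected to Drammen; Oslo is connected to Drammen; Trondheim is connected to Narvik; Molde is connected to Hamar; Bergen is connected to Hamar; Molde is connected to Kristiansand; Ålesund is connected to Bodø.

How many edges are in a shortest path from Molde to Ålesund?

Distance 0: Molde.
Distance 1: Bergen, Hamar, Kristiansand.
Distance 2: Stavanger.
Distance 3: Tromsø.
Distance 4: Drammen, Narvik.
Distance 5: Bodø, Oslo, Trondheim.
Distance 6: Ålesund — contains Ålesund.

6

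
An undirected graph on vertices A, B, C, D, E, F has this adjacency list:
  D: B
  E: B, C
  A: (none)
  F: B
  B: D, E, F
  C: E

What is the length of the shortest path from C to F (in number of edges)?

3

Distance 0: C.
Distance 1: E.
Distance 2: B.
Distance 3: D, F — contains F.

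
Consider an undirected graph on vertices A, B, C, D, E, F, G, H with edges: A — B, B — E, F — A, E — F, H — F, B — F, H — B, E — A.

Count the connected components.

4

From A: component {A, B, E, F, H}.
From C: component {C}.
From D: component {D}.
From G: component {G}.
That's 4 components.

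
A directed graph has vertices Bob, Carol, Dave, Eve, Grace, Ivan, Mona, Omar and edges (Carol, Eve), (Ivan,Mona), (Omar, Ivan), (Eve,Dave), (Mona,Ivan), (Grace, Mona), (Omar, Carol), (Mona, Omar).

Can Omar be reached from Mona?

Explore from Mona.
Distance 1: reach Ivan, Omar.
Found Omar.

Yes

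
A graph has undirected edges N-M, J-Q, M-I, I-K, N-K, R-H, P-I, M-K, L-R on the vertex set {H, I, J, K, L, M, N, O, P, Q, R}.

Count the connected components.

4

From H: component {H, L, R}.
From I: component {I, K, M, N, P}.
From J: component {J, Q}.
From O: component {O}.
That's 4 components.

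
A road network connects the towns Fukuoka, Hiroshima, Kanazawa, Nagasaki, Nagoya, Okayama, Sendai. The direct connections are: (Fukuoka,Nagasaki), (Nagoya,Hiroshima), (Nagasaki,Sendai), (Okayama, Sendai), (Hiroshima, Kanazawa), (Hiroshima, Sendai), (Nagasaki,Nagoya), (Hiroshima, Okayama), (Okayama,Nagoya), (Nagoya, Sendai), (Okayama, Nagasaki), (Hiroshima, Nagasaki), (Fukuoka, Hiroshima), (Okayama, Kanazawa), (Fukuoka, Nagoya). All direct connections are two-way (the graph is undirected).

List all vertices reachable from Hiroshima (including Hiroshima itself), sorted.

Start at Hiroshima.
Its neighbours: Fukuoka, Kanazawa, Nagasaki, Nagoya, Okayama, Sendai.
Every vertex is now reached.

Fukuoka, Hiroshima, Kanazawa, Nagasaki, Nagoya, Okayama, Sendai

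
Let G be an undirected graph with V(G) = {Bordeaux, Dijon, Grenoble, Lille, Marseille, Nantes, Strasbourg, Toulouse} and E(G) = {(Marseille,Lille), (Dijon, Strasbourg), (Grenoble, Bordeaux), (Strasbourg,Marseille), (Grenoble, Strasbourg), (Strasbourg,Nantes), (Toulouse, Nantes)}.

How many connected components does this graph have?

1

From Bordeaux: component {Bordeaux, Dijon, Grenoble, Lille, Marseille, Nantes, Strasbourg, Toulouse}.
That's 1 component.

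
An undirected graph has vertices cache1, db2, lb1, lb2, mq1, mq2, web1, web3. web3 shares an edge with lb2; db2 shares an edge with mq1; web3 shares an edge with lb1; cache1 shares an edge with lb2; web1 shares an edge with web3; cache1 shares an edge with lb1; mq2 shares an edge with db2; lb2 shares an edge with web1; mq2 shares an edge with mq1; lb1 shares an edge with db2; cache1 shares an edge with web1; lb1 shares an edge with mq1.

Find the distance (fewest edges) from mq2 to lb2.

4

Distance 0: mq2.
Distance 1: db2, mq1.
Distance 2: lb1.
Distance 3: cache1, web3.
Distance 4: lb2, web1 — contains lb2.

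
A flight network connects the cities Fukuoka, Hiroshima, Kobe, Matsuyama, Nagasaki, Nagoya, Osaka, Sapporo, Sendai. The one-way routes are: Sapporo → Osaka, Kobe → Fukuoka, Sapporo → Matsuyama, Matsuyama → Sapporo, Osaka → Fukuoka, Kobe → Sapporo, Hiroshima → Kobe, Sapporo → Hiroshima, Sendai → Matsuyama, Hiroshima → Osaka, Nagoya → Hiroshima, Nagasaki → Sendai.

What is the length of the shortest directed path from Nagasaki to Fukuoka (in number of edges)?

5

Distance 0: Nagasaki.
Distance 1: Sendai.
Distance 2: Matsuyama.
Distance 3: Sapporo.
Distance 4: Hiroshima, Osaka.
Distance 5: Fukuoka, Kobe — contains Fukuoka.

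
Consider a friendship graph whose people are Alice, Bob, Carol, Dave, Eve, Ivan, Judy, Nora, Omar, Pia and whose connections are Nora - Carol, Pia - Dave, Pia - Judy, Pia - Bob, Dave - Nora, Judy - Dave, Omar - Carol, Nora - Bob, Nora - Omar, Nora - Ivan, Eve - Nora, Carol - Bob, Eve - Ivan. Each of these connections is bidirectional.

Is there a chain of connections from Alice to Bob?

No

Alice has no edges, so nothing is reachable from it.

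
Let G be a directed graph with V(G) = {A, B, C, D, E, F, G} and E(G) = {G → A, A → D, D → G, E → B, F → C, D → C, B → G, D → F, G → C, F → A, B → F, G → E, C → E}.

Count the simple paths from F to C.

F→A→D→C
F→A→D→G→C
F→C

3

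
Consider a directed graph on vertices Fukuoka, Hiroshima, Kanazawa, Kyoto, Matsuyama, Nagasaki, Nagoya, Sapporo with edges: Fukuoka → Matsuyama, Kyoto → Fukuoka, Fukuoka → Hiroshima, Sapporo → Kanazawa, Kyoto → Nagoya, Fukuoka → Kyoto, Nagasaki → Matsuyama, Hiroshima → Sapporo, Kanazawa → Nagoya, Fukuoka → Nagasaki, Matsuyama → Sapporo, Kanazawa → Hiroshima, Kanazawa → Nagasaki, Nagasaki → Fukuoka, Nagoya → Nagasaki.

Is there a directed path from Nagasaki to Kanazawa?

Yes

Explore from Nagasaki.
Distance 1: reach Fukuoka, Matsuyama.
Distance 2: reach Hiroshima, Kyoto, Sapporo.
Distance 3: reach Kanazawa, Nagoya.
Found Kanazawa.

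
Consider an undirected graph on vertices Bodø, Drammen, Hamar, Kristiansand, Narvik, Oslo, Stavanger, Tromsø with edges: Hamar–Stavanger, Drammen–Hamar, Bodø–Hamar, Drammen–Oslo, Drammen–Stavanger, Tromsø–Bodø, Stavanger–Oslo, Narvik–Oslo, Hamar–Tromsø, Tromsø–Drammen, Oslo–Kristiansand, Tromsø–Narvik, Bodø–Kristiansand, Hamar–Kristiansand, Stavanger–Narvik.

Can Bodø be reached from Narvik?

Explore from Narvik.
Distance 1: reach Oslo, Stavanger, Tromsø.
Distance 2: reach Bodø, Drammen, Hamar, Kristiansand.
Found Bodø.

Yes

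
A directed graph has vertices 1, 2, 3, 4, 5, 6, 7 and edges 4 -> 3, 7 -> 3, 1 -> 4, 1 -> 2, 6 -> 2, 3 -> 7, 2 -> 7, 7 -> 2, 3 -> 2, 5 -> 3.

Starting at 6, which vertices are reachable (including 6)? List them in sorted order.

2, 3, 6, 7

Start at 6.
Its neighbours: 2.
Then their neighbours: 7.
Then next layer: 3.
Nothing further is reachable.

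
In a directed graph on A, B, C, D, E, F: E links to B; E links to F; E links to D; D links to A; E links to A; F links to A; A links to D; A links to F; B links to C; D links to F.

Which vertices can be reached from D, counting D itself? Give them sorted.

Start at D.
Its neighbours: A, F.
Nothing further is reachable.

A, D, F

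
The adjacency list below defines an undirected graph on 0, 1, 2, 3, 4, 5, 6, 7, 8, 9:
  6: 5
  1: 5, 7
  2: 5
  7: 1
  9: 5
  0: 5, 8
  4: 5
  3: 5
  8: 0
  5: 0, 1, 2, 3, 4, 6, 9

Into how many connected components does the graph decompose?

1

From 0: component {0, 1, 2, 3, 4, 5, 6, 7, 8, 9}.
That's 1 component.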